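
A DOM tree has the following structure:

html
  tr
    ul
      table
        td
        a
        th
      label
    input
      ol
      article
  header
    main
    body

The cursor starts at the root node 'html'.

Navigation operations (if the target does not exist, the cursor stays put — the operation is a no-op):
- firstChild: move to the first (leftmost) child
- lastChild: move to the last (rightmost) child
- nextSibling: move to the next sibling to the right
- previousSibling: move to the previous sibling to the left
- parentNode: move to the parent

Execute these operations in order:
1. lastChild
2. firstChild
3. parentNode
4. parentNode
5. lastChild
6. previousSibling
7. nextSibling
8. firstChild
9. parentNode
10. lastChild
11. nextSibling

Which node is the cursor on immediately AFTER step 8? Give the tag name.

Answer: main

Derivation:
After 1 (lastChild): header
After 2 (firstChild): main
After 3 (parentNode): header
After 4 (parentNode): html
After 5 (lastChild): header
After 6 (previousSibling): tr
After 7 (nextSibling): header
After 8 (firstChild): main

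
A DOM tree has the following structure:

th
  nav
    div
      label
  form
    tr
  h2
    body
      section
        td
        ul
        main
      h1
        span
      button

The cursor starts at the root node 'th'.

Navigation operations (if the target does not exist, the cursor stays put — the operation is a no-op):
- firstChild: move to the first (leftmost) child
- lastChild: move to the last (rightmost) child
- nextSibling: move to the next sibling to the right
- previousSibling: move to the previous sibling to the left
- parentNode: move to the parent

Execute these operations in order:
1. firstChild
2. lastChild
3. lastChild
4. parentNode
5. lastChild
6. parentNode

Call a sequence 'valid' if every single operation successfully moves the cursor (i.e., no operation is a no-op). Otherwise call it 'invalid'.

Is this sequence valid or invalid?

Answer: valid

Derivation:
After 1 (firstChild): nav
After 2 (lastChild): div
After 3 (lastChild): label
After 4 (parentNode): div
After 5 (lastChild): label
After 6 (parentNode): div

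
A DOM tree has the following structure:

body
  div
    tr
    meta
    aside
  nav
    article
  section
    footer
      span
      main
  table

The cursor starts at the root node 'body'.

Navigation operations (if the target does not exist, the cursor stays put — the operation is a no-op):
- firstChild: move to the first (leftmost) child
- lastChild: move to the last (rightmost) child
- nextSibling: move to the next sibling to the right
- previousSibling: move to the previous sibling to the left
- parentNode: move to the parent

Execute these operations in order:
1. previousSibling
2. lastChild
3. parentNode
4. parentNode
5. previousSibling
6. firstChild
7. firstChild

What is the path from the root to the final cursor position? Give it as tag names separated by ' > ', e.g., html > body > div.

After 1 (previousSibling): body (no-op, stayed)
After 2 (lastChild): table
After 3 (parentNode): body
After 4 (parentNode): body (no-op, stayed)
After 5 (previousSibling): body (no-op, stayed)
After 6 (firstChild): div
After 7 (firstChild): tr

Answer: body > div > tr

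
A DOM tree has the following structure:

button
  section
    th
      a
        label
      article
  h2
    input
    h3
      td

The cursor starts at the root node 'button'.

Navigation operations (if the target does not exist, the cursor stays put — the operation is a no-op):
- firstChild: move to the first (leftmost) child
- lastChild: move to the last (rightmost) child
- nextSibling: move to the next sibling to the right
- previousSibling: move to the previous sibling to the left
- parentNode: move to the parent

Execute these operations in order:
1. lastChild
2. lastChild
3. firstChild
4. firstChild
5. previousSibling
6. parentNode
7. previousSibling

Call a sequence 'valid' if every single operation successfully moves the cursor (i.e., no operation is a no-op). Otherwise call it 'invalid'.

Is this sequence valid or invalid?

Answer: invalid

Derivation:
After 1 (lastChild): h2
After 2 (lastChild): h3
After 3 (firstChild): td
After 4 (firstChild): td (no-op, stayed)
After 5 (previousSibling): td (no-op, stayed)
After 6 (parentNode): h3
After 7 (previousSibling): input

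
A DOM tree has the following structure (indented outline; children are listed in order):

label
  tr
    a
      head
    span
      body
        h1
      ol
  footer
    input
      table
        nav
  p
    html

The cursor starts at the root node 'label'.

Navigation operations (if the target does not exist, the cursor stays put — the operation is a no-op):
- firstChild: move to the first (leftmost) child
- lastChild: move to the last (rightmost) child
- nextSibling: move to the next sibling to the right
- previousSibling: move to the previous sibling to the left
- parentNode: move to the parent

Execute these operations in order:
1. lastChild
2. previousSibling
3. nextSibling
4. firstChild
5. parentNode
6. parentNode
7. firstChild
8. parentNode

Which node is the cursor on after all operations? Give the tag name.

Answer: label

Derivation:
After 1 (lastChild): p
After 2 (previousSibling): footer
After 3 (nextSibling): p
After 4 (firstChild): html
After 5 (parentNode): p
After 6 (parentNode): label
After 7 (firstChild): tr
After 8 (parentNode): label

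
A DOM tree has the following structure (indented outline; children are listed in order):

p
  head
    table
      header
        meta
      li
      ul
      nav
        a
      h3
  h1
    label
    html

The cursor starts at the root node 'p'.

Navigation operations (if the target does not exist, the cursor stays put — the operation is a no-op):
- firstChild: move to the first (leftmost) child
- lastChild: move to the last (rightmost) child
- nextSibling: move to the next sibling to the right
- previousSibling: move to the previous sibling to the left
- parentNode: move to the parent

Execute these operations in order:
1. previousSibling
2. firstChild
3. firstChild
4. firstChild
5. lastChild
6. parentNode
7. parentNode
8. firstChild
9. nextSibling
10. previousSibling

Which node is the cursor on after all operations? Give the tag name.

Answer: header

Derivation:
After 1 (previousSibling): p (no-op, stayed)
After 2 (firstChild): head
After 3 (firstChild): table
After 4 (firstChild): header
After 5 (lastChild): meta
After 6 (parentNode): header
After 7 (parentNode): table
After 8 (firstChild): header
After 9 (nextSibling): li
After 10 (previousSibling): header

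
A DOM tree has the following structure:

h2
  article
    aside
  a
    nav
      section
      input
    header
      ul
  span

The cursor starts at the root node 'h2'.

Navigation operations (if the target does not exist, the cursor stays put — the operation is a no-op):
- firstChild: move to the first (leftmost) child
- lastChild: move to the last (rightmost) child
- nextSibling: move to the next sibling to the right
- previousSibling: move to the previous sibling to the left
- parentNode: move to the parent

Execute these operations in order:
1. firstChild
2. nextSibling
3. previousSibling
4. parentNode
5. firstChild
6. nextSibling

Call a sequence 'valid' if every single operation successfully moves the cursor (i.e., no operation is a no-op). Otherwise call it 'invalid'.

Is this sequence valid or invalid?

Answer: valid

Derivation:
After 1 (firstChild): article
After 2 (nextSibling): a
After 3 (previousSibling): article
After 4 (parentNode): h2
After 5 (firstChild): article
After 6 (nextSibling): a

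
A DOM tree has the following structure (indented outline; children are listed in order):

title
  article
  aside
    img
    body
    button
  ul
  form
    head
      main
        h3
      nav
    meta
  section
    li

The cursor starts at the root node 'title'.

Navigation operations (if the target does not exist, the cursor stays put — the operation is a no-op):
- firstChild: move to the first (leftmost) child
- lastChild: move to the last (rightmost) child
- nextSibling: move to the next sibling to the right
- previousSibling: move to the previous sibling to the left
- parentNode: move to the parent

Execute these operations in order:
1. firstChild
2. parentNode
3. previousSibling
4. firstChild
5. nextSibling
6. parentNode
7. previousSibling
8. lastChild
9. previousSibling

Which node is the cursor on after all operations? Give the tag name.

Answer: form

Derivation:
After 1 (firstChild): article
After 2 (parentNode): title
After 3 (previousSibling): title (no-op, stayed)
After 4 (firstChild): article
After 5 (nextSibling): aside
After 6 (parentNode): title
After 7 (previousSibling): title (no-op, stayed)
After 8 (lastChild): section
After 9 (previousSibling): form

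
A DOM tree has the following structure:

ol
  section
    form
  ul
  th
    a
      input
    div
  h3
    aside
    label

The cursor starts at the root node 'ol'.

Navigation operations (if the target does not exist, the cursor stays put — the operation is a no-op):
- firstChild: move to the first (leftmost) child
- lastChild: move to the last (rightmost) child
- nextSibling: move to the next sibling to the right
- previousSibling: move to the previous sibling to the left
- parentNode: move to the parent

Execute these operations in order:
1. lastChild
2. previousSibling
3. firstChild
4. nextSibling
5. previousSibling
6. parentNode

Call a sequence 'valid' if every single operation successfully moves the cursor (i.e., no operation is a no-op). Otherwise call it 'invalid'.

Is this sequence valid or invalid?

After 1 (lastChild): h3
After 2 (previousSibling): th
After 3 (firstChild): a
After 4 (nextSibling): div
After 5 (previousSibling): a
After 6 (parentNode): th

Answer: valid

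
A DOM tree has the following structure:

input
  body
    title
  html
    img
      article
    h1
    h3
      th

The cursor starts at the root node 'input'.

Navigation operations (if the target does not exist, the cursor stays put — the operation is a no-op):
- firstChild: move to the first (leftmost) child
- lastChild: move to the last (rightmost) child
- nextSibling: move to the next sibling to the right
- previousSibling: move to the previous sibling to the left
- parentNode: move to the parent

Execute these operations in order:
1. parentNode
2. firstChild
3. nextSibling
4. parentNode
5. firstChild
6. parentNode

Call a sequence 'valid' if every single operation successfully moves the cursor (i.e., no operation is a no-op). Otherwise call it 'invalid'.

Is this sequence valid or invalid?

After 1 (parentNode): input (no-op, stayed)
After 2 (firstChild): body
After 3 (nextSibling): html
After 4 (parentNode): input
After 5 (firstChild): body
After 6 (parentNode): input

Answer: invalid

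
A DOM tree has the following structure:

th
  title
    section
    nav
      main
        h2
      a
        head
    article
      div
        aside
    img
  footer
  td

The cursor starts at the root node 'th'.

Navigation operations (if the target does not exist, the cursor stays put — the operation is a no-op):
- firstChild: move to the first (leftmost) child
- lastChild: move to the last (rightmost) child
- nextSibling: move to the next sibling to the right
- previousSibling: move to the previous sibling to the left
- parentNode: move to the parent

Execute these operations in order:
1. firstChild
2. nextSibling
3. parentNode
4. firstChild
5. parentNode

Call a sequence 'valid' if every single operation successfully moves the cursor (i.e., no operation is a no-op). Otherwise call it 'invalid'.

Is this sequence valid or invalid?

Answer: valid

Derivation:
After 1 (firstChild): title
After 2 (nextSibling): footer
After 3 (parentNode): th
After 4 (firstChild): title
After 5 (parentNode): th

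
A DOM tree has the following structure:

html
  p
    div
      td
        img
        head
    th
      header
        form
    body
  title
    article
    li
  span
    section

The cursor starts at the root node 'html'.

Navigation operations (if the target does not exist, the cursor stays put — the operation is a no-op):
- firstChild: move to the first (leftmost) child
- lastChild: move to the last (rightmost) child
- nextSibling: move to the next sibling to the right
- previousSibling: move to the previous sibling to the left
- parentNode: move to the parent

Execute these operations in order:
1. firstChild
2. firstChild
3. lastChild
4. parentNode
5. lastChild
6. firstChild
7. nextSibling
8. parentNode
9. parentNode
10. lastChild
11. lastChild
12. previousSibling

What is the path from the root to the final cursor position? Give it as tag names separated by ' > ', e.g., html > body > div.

After 1 (firstChild): p
After 2 (firstChild): div
After 3 (lastChild): td
After 4 (parentNode): div
After 5 (lastChild): td
After 6 (firstChild): img
After 7 (nextSibling): head
After 8 (parentNode): td
After 9 (parentNode): div
After 10 (lastChild): td
After 11 (lastChild): head
After 12 (previousSibling): img

Answer: html > p > div > td > img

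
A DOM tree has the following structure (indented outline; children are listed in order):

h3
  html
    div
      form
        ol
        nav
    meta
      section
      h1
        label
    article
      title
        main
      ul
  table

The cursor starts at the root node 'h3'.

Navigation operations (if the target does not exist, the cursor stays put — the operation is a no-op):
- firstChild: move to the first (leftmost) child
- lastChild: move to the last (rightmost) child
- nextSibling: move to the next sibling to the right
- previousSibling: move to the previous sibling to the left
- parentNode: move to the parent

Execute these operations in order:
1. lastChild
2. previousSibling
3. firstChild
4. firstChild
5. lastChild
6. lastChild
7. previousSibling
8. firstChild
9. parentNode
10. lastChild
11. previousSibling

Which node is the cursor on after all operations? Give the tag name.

Answer: ol

Derivation:
After 1 (lastChild): table
After 2 (previousSibling): html
After 3 (firstChild): div
After 4 (firstChild): form
After 5 (lastChild): nav
After 6 (lastChild): nav (no-op, stayed)
After 7 (previousSibling): ol
After 8 (firstChild): ol (no-op, stayed)
After 9 (parentNode): form
After 10 (lastChild): nav
After 11 (previousSibling): ol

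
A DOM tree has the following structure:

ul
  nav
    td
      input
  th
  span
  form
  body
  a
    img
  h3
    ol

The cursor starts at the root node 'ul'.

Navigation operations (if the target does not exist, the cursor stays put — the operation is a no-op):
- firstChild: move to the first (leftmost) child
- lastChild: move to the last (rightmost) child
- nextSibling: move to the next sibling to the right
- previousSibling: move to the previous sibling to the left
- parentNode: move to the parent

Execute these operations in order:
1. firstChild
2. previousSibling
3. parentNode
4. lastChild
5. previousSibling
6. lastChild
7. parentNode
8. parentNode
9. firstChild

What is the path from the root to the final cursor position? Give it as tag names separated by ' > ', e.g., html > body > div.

After 1 (firstChild): nav
After 2 (previousSibling): nav (no-op, stayed)
After 3 (parentNode): ul
After 4 (lastChild): h3
After 5 (previousSibling): a
After 6 (lastChild): img
After 7 (parentNode): a
After 8 (parentNode): ul
After 9 (firstChild): nav

Answer: ul > nav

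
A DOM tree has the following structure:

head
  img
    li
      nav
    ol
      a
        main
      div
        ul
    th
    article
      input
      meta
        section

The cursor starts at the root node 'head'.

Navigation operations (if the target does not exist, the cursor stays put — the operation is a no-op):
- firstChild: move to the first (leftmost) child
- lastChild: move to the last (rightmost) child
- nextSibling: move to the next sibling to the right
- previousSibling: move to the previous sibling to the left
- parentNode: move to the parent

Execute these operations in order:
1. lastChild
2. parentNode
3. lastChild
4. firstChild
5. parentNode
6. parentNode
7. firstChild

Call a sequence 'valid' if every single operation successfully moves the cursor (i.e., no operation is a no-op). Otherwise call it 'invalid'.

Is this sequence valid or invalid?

Answer: valid

Derivation:
After 1 (lastChild): img
After 2 (parentNode): head
After 3 (lastChild): img
After 4 (firstChild): li
After 5 (parentNode): img
After 6 (parentNode): head
After 7 (firstChild): img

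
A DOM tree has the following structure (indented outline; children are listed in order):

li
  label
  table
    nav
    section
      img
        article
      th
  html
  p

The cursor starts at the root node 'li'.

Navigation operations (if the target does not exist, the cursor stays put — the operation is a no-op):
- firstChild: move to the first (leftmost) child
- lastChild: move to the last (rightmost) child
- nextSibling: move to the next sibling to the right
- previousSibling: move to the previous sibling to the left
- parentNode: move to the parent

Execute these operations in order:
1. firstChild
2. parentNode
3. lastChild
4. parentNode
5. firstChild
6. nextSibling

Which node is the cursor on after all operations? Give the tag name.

After 1 (firstChild): label
After 2 (parentNode): li
After 3 (lastChild): p
After 4 (parentNode): li
After 5 (firstChild): label
After 6 (nextSibling): table

Answer: table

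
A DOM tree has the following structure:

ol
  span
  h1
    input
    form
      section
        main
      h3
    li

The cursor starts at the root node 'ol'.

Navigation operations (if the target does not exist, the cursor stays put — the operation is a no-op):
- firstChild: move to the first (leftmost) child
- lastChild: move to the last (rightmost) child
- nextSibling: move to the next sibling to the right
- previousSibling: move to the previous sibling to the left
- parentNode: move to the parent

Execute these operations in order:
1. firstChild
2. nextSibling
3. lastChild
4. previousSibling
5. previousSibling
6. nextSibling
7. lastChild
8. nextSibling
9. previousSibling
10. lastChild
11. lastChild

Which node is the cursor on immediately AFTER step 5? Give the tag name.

After 1 (firstChild): span
After 2 (nextSibling): h1
After 3 (lastChild): li
After 4 (previousSibling): form
After 5 (previousSibling): input

Answer: input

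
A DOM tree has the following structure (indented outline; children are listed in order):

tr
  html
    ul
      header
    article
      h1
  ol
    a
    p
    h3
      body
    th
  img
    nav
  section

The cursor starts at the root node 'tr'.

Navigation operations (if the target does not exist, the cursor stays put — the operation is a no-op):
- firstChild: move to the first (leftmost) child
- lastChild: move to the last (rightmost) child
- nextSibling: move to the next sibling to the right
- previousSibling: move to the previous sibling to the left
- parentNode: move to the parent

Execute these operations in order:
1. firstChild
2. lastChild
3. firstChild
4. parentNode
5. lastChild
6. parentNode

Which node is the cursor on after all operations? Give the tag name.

Answer: article

Derivation:
After 1 (firstChild): html
After 2 (lastChild): article
After 3 (firstChild): h1
After 4 (parentNode): article
After 5 (lastChild): h1
After 6 (parentNode): article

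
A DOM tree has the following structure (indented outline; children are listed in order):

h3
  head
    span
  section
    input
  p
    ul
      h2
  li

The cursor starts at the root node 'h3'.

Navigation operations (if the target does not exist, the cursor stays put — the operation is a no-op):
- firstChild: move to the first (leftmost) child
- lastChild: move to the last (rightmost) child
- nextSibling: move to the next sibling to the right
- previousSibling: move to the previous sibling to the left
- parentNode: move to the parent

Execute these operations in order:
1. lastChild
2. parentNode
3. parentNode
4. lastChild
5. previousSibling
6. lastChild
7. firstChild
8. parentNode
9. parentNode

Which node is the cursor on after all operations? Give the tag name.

Answer: p

Derivation:
After 1 (lastChild): li
After 2 (parentNode): h3
After 3 (parentNode): h3 (no-op, stayed)
After 4 (lastChild): li
After 5 (previousSibling): p
After 6 (lastChild): ul
After 7 (firstChild): h2
After 8 (parentNode): ul
After 9 (parentNode): p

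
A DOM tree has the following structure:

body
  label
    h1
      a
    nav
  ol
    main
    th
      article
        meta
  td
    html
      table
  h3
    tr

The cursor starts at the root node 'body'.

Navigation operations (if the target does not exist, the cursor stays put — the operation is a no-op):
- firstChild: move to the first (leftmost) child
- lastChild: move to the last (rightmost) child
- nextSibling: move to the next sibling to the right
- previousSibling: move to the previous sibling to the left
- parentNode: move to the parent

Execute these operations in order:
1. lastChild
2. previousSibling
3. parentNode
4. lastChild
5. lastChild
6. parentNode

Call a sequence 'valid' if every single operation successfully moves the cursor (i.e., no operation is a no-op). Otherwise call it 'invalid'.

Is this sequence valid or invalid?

Answer: valid

Derivation:
After 1 (lastChild): h3
After 2 (previousSibling): td
After 3 (parentNode): body
After 4 (lastChild): h3
After 5 (lastChild): tr
After 6 (parentNode): h3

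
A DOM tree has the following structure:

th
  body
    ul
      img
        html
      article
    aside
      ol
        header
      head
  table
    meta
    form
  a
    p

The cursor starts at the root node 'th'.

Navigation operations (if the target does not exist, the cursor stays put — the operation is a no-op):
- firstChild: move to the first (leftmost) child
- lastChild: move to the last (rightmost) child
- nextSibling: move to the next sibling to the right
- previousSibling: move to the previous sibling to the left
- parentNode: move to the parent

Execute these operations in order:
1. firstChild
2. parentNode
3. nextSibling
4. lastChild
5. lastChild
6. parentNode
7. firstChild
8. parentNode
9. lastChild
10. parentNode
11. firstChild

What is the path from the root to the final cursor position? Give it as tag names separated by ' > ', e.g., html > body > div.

After 1 (firstChild): body
After 2 (parentNode): th
After 3 (nextSibling): th (no-op, stayed)
After 4 (lastChild): a
After 5 (lastChild): p
After 6 (parentNode): a
After 7 (firstChild): p
After 8 (parentNode): a
After 9 (lastChild): p
After 10 (parentNode): a
After 11 (firstChild): p

Answer: th > a > p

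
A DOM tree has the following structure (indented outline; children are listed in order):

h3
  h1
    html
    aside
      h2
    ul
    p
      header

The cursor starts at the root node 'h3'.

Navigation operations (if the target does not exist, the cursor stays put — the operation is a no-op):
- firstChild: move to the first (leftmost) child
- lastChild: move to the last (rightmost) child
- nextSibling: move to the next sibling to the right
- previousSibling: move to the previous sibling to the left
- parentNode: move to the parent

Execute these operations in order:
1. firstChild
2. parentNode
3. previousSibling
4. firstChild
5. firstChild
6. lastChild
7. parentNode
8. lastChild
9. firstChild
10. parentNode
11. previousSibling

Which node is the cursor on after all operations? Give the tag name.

Answer: ul

Derivation:
After 1 (firstChild): h1
After 2 (parentNode): h3
After 3 (previousSibling): h3 (no-op, stayed)
After 4 (firstChild): h1
After 5 (firstChild): html
After 6 (lastChild): html (no-op, stayed)
After 7 (parentNode): h1
After 8 (lastChild): p
After 9 (firstChild): header
After 10 (parentNode): p
After 11 (previousSibling): ul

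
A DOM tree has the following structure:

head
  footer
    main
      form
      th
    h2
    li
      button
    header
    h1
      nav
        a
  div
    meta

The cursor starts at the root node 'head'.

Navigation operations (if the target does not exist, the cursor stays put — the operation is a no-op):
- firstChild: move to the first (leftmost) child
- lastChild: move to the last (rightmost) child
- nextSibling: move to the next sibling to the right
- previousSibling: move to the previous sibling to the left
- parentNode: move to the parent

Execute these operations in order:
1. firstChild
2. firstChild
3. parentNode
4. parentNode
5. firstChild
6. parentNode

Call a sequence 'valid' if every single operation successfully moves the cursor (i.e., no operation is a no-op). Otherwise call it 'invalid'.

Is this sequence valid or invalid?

Answer: valid

Derivation:
After 1 (firstChild): footer
After 2 (firstChild): main
After 3 (parentNode): footer
After 4 (parentNode): head
After 5 (firstChild): footer
After 6 (parentNode): head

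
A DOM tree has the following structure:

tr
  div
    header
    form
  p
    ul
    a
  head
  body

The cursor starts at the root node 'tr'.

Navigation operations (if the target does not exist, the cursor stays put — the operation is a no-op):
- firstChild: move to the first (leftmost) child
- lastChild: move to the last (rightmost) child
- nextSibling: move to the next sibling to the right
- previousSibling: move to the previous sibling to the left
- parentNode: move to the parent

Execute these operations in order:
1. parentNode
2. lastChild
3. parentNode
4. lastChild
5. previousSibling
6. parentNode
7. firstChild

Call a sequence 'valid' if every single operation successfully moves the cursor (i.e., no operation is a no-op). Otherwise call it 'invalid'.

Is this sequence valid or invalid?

After 1 (parentNode): tr (no-op, stayed)
After 2 (lastChild): body
After 3 (parentNode): tr
After 4 (lastChild): body
After 5 (previousSibling): head
After 6 (parentNode): tr
After 7 (firstChild): div

Answer: invalid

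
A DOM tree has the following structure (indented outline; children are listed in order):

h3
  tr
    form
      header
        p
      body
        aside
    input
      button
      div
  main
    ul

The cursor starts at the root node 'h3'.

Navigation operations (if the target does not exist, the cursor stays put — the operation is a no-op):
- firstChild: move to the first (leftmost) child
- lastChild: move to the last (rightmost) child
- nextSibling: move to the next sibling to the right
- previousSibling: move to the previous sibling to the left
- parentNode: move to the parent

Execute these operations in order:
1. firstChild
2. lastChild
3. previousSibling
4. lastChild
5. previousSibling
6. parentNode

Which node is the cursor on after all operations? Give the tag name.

After 1 (firstChild): tr
After 2 (lastChild): input
After 3 (previousSibling): form
After 4 (lastChild): body
After 5 (previousSibling): header
After 6 (parentNode): form

Answer: form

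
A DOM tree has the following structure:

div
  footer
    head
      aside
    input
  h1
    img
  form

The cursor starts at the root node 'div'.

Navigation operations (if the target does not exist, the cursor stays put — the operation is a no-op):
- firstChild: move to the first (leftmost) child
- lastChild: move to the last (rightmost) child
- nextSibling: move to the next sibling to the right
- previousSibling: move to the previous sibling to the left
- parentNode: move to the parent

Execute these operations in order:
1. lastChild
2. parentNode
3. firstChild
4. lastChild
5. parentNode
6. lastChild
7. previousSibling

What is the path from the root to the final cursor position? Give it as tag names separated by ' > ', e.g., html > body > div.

Answer: div > footer > head

Derivation:
After 1 (lastChild): form
After 2 (parentNode): div
After 3 (firstChild): footer
After 4 (lastChild): input
After 5 (parentNode): footer
After 6 (lastChild): input
After 7 (previousSibling): head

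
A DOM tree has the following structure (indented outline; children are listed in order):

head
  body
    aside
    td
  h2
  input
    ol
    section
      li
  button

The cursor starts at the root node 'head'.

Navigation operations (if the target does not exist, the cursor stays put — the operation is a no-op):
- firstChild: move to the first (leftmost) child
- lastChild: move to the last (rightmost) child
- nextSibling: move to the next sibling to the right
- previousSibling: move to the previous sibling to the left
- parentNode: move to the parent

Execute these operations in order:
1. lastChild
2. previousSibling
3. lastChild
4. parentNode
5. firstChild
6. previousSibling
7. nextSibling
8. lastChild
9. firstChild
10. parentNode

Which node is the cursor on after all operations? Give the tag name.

After 1 (lastChild): button
After 2 (previousSibling): input
After 3 (lastChild): section
After 4 (parentNode): input
After 5 (firstChild): ol
After 6 (previousSibling): ol (no-op, stayed)
After 7 (nextSibling): section
After 8 (lastChild): li
After 9 (firstChild): li (no-op, stayed)
After 10 (parentNode): section

Answer: section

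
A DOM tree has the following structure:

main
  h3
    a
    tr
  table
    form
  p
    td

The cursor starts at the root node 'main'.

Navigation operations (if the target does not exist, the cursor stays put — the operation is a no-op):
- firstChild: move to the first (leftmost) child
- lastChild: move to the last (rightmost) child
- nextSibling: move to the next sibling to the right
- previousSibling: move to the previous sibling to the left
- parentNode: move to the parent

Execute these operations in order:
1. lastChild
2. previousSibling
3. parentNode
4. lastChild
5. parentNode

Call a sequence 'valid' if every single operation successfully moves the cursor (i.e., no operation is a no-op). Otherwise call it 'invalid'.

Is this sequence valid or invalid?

After 1 (lastChild): p
After 2 (previousSibling): table
After 3 (parentNode): main
After 4 (lastChild): p
After 5 (parentNode): main

Answer: valid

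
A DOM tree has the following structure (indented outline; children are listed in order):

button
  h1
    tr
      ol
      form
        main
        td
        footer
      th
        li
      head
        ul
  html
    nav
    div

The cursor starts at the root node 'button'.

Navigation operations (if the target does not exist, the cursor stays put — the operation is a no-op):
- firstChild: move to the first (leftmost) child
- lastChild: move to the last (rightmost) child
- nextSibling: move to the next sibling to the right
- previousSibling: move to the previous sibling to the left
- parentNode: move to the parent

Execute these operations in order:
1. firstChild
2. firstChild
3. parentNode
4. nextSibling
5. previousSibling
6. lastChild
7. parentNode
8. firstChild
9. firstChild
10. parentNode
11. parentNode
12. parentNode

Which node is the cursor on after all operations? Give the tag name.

After 1 (firstChild): h1
After 2 (firstChild): tr
After 3 (parentNode): h1
After 4 (nextSibling): html
After 5 (previousSibling): h1
After 6 (lastChild): tr
After 7 (parentNode): h1
After 8 (firstChild): tr
After 9 (firstChild): ol
After 10 (parentNode): tr
After 11 (parentNode): h1
After 12 (parentNode): button

Answer: button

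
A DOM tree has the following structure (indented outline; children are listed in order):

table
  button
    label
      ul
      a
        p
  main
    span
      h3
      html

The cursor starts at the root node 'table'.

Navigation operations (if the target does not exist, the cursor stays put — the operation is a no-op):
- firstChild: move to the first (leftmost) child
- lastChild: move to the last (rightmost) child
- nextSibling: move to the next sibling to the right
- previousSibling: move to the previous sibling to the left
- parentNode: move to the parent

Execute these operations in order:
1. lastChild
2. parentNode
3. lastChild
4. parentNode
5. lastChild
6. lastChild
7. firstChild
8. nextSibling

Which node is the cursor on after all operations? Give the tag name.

After 1 (lastChild): main
After 2 (parentNode): table
After 3 (lastChild): main
After 4 (parentNode): table
After 5 (lastChild): main
After 6 (lastChild): span
After 7 (firstChild): h3
After 8 (nextSibling): html

Answer: html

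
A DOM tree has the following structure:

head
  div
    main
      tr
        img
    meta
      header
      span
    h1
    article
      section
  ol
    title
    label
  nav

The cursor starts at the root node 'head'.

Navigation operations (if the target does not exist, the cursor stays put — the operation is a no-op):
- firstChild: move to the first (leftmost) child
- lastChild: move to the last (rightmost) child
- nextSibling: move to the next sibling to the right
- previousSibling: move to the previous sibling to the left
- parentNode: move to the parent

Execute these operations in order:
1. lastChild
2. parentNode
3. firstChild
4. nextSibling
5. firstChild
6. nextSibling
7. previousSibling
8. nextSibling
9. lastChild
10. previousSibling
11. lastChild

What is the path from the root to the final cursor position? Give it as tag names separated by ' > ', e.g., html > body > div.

After 1 (lastChild): nav
After 2 (parentNode): head
After 3 (firstChild): div
After 4 (nextSibling): ol
After 5 (firstChild): title
After 6 (nextSibling): label
After 7 (previousSibling): title
After 8 (nextSibling): label
After 9 (lastChild): label (no-op, stayed)
After 10 (previousSibling): title
After 11 (lastChild): title (no-op, stayed)

Answer: head > ol > title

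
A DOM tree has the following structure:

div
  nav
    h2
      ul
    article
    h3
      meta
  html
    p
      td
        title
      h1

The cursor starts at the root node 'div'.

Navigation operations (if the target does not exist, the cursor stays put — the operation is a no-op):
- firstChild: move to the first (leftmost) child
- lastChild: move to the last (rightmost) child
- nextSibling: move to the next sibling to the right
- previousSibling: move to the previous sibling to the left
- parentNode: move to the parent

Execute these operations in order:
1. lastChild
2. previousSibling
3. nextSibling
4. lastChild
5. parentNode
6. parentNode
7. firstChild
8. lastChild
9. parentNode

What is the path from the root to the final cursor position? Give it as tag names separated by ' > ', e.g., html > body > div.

Answer: div > nav

Derivation:
After 1 (lastChild): html
After 2 (previousSibling): nav
After 3 (nextSibling): html
After 4 (lastChild): p
After 5 (parentNode): html
After 6 (parentNode): div
After 7 (firstChild): nav
After 8 (lastChild): h3
After 9 (parentNode): nav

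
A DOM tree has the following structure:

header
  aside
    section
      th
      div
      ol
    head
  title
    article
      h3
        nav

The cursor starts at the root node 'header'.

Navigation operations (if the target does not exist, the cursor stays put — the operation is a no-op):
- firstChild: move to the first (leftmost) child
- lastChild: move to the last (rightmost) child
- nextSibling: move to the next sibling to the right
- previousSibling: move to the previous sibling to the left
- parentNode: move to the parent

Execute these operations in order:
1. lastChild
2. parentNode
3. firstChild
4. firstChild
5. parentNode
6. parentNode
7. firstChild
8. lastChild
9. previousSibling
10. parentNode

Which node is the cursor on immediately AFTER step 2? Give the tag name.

Answer: header

Derivation:
After 1 (lastChild): title
After 2 (parentNode): header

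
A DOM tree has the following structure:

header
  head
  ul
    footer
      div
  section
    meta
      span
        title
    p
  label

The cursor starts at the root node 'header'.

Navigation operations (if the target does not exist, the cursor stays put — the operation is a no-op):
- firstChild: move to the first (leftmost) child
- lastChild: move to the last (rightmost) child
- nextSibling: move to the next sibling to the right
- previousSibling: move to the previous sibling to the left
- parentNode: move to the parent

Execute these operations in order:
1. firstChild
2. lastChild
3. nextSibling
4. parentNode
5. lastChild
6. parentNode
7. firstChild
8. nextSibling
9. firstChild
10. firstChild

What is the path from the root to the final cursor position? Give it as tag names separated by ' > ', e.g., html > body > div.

After 1 (firstChild): head
After 2 (lastChild): head (no-op, stayed)
After 3 (nextSibling): ul
After 4 (parentNode): header
After 5 (lastChild): label
After 6 (parentNode): header
After 7 (firstChild): head
After 8 (nextSibling): ul
After 9 (firstChild): footer
After 10 (firstChild): div

Answer: header > ul > footer > div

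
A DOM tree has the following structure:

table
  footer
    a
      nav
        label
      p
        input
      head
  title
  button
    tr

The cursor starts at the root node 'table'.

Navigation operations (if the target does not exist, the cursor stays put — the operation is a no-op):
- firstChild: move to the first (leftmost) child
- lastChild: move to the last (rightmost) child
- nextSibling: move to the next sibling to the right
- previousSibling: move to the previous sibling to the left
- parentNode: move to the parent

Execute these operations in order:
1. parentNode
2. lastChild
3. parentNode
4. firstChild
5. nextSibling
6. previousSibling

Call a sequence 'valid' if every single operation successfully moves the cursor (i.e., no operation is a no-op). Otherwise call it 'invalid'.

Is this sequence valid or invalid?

After 1 (parentNode): table (no-op, stayed)
After 2 (lastChild): button
After 3 (parentNode): table
After 4 (firstChild): footer
After 5 (nextSibling): title
After 6 (previousSibling): footer

Answer: invalid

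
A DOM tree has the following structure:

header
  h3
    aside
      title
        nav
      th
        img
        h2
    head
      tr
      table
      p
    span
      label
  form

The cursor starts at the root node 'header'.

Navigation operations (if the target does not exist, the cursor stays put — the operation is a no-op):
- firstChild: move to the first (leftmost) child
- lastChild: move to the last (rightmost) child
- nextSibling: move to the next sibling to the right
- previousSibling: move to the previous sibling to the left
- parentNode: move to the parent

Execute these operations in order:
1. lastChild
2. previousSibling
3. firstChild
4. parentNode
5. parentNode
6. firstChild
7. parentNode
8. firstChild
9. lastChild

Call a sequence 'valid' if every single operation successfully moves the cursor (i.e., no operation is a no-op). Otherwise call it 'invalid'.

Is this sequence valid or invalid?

After 1 (lastChild): form
After 2 (previousSibling): h3
After 3 (firstChild): aside
After 4 (parentNode): h3
After 5 (parentNode): header
After 6 (firstChild): h3
After 7 (parentNode): header
After 8 (firstChild): h3
After 9 (lastChild): span

Answer: valid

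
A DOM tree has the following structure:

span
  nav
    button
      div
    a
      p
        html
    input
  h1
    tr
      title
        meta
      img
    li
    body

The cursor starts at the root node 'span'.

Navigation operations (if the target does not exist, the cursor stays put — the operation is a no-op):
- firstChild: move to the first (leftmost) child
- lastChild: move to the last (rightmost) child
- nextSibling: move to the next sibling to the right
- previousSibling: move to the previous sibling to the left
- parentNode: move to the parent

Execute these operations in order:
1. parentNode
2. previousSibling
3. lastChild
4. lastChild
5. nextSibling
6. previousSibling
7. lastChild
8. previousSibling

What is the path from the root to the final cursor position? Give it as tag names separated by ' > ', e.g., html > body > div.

After 1 (parentNode): span (no-op, stayed)
After 2 (previousSibling): span (no-op, stayed)
After 3 (lastChild): h1
After 4 (lastChild): body
After 5 (nextSibling): body (no-op, stayed)
After 6 (previousSibling): li
After 7 (lastChild): li (no-op, stayed)
After 8 (previousSibling): tr

Answer: span > h1 > tr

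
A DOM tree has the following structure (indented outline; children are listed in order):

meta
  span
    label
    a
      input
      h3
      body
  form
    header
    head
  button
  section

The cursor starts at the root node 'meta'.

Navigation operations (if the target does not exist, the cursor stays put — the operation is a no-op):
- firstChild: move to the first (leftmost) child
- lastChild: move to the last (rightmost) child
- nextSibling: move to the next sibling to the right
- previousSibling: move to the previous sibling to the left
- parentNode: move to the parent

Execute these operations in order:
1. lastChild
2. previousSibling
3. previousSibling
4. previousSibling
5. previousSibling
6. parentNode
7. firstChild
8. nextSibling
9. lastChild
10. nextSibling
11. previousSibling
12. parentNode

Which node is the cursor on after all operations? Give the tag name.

After 1 (lastChild): section
After 2 (previousSibling): button
After 3 (previousSibling): form
After 4 (previousSibling): span
After 5 (previousSibling): span (no-op, stayed)
After 6 (parentNode): meta
After 7 (firstChild): span
After 8 (nextSibling): form
After 9 (lastChild): head
After 10 (nextSibling): head (no-op, stayed)
After 11 (previousSibling): header
After 12 (parentNode): form

Answer: form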